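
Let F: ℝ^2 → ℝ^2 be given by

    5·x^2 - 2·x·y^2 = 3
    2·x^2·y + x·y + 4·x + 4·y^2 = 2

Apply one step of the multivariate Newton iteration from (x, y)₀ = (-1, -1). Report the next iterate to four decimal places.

At (-1, -1): F = (4.0000, -3.0000).
Jacobian J = [[10·x - 2·y^2, -4·x·y], [4·x·y + y + 4, 2·x^2 + x + 8·y]].
At the point, J = [[-12.0000, -4.0000], [7.0000, -7.0000]] (det J = 112.0000).
Solving J·Δ = −F gives Δ = (0.3571, -0.0714).
Then the next iterate is (x, y)₁ = (-0.6429, -1.0714).

(-0.6429, -1.0714)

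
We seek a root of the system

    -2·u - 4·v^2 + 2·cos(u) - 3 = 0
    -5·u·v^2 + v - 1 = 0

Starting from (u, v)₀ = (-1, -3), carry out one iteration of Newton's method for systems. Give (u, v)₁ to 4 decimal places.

(-1.0529, -1.5041)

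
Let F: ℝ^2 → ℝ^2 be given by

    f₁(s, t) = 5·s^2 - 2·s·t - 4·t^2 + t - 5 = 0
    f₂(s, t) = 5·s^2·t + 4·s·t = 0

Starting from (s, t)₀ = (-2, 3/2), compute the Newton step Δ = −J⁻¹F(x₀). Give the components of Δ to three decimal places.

(0.649, -0.203)

At (-2, 3/2): F = (13.500, 18.000).
Jacobian J = [[10·s - 2·t, -2·s - 8·t + 1], [10·s·t + 4·t, 5·s^2 + 4·s]].
At the point, J = [[-23.000, -7.000], [-24.000, 12.000]] (det J = -444.000).
Solving J·Δ = −F gives Δ = (0.649, -0.203).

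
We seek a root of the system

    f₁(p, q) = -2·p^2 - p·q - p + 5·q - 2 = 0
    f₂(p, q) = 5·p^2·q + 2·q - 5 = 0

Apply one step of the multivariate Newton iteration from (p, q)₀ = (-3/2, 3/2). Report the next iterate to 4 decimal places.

At (-3/2, 3/2): F = (4.7500, 14.8750).
Jacobian J = [[-4·p - q - 1, -p + 5], [10·p·q, 5·p^2 + 2]].
At the point, J = [[3.5000, 6.5000], [-22.5000, 13.2500]] (det J = 192.6250).
Solving J·Δ = −F gives Δ = (0.1752, -0.8251).
Then the next iterate is (p, q)₁ = (-1.3248, 0.6749).

(-1.3248, 0.6749)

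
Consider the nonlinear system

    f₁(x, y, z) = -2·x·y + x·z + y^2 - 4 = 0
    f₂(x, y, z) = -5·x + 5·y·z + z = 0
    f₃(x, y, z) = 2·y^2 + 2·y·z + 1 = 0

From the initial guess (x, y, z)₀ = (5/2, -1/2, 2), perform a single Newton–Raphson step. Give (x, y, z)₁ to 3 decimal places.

(2.328, 1.484, 5.469)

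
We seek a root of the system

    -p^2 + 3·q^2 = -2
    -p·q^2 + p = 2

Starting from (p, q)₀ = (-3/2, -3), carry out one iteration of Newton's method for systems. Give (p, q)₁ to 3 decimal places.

(-1.855, -1.573)

At (-3/2, -3): F = (26.750, 10.000).
Jacobian J = [[-2·p, 6·q], [-q^2 + 1, -2·p·q]].
At the point, J = [[3.000, -18.000], [-8.000, -9.000]] (det J = -171.000).
Solving J·Δ = −F gives Δ = (-0.355, 1.427).
Then the next iterate is (p, q)₁ = (-1.855, -1.573).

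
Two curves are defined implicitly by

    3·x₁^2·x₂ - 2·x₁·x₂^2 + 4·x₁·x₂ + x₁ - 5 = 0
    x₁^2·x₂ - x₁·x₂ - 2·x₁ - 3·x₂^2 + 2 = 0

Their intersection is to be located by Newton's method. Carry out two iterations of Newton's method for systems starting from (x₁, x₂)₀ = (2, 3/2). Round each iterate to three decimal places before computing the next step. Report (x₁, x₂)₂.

At (2, 3/2): F = (18.000, -5.750).
Jacobian J = [[6·x₁·x₂ - 2·x₂^2 + 4·x₂ + 1, 3·x₁^2 - 4·x₁·x₂ + 4·x₁], [2·x₁·x₂ - x₂ - 2, x₁^2 - x₁ - 6·x₂]].
At the point, J = [[20.500, 8.000], [2.500, -7.000]] (det J = -163.500).
Solving J·Δ = −F gives Δ = (-0.489, -0.996).
Then the next iterate is (x₁, x₂)₁ = (1.511, 0.504).
Round to (1.511, 0.504) and repeat: F = (2.24162, -1.39490), J = [[7.07723, 9.84719], [-0.98091, -2.25188]].
Δ = (1.384, -1.222), so (x₁, x₂)₂ = (2.895, -0.718).

(2.895, -0.718)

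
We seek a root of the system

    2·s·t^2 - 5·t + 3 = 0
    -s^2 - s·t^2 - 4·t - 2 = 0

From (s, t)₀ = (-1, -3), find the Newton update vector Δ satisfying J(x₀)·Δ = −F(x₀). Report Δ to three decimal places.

At (-1, -3): F = (0.000, 18.000).
Jacobian J = [[2·t^2, 4·s·t - 5], [-2·s - t^2, -2·s·t - 4]].
At the point, J = [[18.000, 7.000], [-7.000, -10.000]] (det J = -131.000).
Solving J·Δ = −F gives Δ = (-0.962, 2.473).

(-0.962, 2.473)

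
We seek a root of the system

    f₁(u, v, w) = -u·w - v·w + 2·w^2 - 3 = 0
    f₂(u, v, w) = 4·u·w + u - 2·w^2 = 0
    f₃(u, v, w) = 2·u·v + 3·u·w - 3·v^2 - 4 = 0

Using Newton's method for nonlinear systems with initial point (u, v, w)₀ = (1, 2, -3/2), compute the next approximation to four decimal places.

(-0.6132, 0.4737, -1.3566)

At (1, 2, -3/2): F = (6.0000, -9.5000, -16.5000).
Jacobian J = [[-w, -w, -u - v + 4·w], [4·w + 1, 0, 4·u - 4·w], [2·v + 3·w, 2·u - 6·v, 3·u]].
At the point, J = [[1.5000, 1.5000, -9.0000], [-5.0000, 0.0000, 10.0000], [-0.5000, -10.0000, 3.0000]] (det J = -285.0000).
Solving J·Δ = −F gives Δ = (-1.6132, -1.5263, 0.1434).
Then the next iterate is (u, v, w)₁ = (-0.6132, 0.4737, -1.3566).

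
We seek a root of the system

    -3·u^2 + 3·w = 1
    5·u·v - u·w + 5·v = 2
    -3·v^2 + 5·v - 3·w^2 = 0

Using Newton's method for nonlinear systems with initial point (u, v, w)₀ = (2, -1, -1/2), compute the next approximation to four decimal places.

At (2, -1, -1/2): F = (-14.5000, -16.0000, -8.7500).
Jacobian J = [[-6·u, 0, 3], [5·v - w, 5·u + 5, -u], [0, -6·v + 5, -6·w]].
At the point, J = [[-12.0000, 0.0000, 3.0000], [-4.5000, 15.0000, -2.0000], [0.0000, 11.0000, 3.0000]] (det J = -952.5000).
Solving J·Δ = −F gives Δ = (-1.1609, 0.7437, 0.1898).
Then the next iterate is (u, v, w)₁ = (0.8391, -0.2563, -0.3102).

(0.8391, -0.2563, -0.3102)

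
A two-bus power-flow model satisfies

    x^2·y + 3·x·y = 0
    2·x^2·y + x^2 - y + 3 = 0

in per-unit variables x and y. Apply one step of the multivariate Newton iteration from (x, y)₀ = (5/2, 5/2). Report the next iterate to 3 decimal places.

At (5/2, 5/2): F = (34.375, 38.000).
Jacobian J = [[2·x·y + 3·y, x^2 + 3·x], [4·x·y + 2·x, 2·x^2 - 1]].
At the point, J = [[20.000, 13.750], [30.000, 11.500]] (det J = -182.500).
Solving J·Δ = −F gives Δ = (-0.697, -1.486).
Then the next iterate is (x, y)₁ = (1.803, 1.014).

(1.803, 1.014)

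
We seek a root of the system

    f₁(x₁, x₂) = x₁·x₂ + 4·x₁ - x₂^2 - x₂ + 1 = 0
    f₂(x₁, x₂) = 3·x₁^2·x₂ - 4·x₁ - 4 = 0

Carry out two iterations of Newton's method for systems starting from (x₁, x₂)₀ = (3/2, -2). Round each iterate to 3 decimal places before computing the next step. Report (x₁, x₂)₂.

(-0.282, -1.532)

At (3/2, -2): F = (2.000, -23.500).
Jacobian J = [[x₂ + 4, x₁ - 2·x₂ - 1], [6·x₁·x₂ - 4, 3·x₁^2]].
At the point, J = [[2.000, 4.500], [-22.000, 6.750]] (det J = 112.500).
Solving J·Δ = −F gives Δ = (-1.060, 0.027).
Then the next iterate is (x₁, x₂)₁ = (0.440, -1.973).
Round to (0.440, -1.973) and repeat: F = (-0.02785, -6.90592), J = [[2.027, 3.386], [-9.20872, 0.58080]].
Δ = (-0.722, 0.441), so (x₁, x₂)₂ = (-0.282, -1.532).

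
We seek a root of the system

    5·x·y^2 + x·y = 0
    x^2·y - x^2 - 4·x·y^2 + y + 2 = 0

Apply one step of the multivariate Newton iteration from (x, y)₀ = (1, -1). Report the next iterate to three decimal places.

At (1, -1): F = (4.000, -5.000).
Jacobian J = [[5·y^2 + y, 10·x·y + x], [2·x·y - 2·x - 4·y^2, x^2 - 8·x·y + 1]].
At the point, J = [[4.000, -9.000], [-8.000, 10.000]] (det J = -32.000).
Solving J·Δ = −F gives Δ = (-0.156, 0.375).
Then the next iterate is (x, y)₁ = (0.844, -0.625).

(0.844, -0.625)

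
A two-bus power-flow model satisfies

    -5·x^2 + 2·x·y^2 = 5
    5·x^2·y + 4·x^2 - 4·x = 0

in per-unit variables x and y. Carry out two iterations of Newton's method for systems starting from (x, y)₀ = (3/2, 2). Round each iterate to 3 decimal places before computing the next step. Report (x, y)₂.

At (3/2, 2): F = (-4.250, 25.500).
Jacobian J = [[-10·x + 2·y^2, 4·x·y], [10·x·y + 8·x - 4, 5·x^2]].
At the point, J = [[-7.000, 12.000], [38.000, 11.250]] (det J = -534.750).
Solving J·Δ = −F gives Δ = (-0.662, -0.032).
Then the next iterate is (x, y)₁ = (0.838, 1.968).
Round to (0.838, 1.968) and repeat: F = (-2.02003, 6.36706), J = [[-0.63395, 6.59674], [19.19584, 3.51122]].
Δ = (-0.381, 0.270), so (x, y)₂ = (0.457, 2.238).

(0.457, 2.238)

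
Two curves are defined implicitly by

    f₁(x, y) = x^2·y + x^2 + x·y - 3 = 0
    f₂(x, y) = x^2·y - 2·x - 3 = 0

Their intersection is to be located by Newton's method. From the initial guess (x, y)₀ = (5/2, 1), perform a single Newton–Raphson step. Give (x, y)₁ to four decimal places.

(0.3750, 2.3000)

At (5/2, 1): F = (12.0000, -1.7500).
Jacobian J = [[2·x·y + 2·x + y, x^2 + x], [2·x·y - 2, x^2]].
At the point, J = [[11.0000, 8.7500], [3.0000, 6.2500]] (det J = 42.5000).
Solving J·Δ = −F gives Δ = (-2.1250, 1.3000).
Then the next iterate is (x, y)₁ = (0.3750, 2.3000).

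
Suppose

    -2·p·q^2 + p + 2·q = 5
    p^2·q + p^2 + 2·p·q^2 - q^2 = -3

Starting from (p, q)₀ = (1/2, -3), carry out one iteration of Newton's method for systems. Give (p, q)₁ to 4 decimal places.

At (1/2, -3): F = (-19.5000, 2.5000).
Jacobian J = [[-2·q^2 + 1, -4·p·q + 2], [2·p·q + 2·p + 2·q^2, p^2 + 4·p·q - 2·q]].
At the point, J = [[-17.0000, 8.0000], [16.0000, 0.2500]] (det J = -132.2500).
Solving J·Δ = −F gives Δ = (-0.1881, 2.0378).
Then the next iterate is (p, q)₁ = (0.3119, -0.9622).

(0.3119, -0.9622)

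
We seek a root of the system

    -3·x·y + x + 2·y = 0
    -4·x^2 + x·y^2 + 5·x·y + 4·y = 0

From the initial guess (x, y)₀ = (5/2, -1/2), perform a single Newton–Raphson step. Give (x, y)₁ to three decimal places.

(1.288, -0.097)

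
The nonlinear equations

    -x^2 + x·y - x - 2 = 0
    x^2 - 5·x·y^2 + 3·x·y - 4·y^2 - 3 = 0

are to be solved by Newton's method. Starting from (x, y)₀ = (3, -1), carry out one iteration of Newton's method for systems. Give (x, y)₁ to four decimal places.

(1.0189, -0.6162)

At (3, -1): F = (-17.0000, -22.0000).
Jacobian J = [[-2·x + y - 1, x], [2·x - 5·y^2 + 3·y, -10·x·y + 3·x - 8·y]].
At the point, J = [[-8.0000, 3.0000], [-2.0000, 47.0000]] (det J = -370.0000).
Solving J·Δ = −F gives Δ = (-1.9811, 0.3838).
Then the next iterate is (x, y)₁ = (1.0189, -0.6162).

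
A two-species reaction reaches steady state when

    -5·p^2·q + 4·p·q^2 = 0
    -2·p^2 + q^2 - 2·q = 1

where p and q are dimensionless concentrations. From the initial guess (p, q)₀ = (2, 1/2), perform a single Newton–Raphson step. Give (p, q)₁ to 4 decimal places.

At (2, 1/2): F = (-8.0000, -9.7500).
Jacobian J = [[-10·p·q + 4·q^2, -5·p^2 + 8·p·q], [-4·p, 2·q - 2]].
At the point, J = [[-9.0000, -12.0000], [-8.0000, -1.0000]] (det J = -87.0000).
Solving J·Δ = −F gives Δ = (-1.2529, 0.2730).
Then the next iterate is (p, q)₁ = (0.7471, 0.7730).

(0.7471, 0.7730)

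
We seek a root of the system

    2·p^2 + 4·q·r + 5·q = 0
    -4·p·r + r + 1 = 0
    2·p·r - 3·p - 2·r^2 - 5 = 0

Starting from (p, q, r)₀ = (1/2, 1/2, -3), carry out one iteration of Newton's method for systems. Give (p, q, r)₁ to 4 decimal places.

At (1/2, 1/2, -3): F = (-3.0000, 4.0000, -27.5000).
Jacobian J = [[4·p, 4·r + 5, 4·q], [-4·r, 0, -4·p + 1], [2·r - 3, 0, 2·p - 4·r]].
At the point, J = [[2.0000, -7.0000, 2.0000], [12.0000, 0.0000, -1.0000], [-9.0000, 0.0000, 13.0000]] (det J = 1029.0000).
Solving J·Δ = −F gives Δ = (-0.1667, 0.0952, 2.0000).
Then the next iterate is (p, q, r)₁ = (0.3333, 0.5952, -1.0000).

(0.3333, 0.5952, -1.0000)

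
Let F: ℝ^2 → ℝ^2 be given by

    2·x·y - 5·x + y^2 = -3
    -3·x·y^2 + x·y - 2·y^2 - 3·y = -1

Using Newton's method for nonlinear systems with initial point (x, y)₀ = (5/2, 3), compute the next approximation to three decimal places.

At (5/2, 3): F = (14.500, -86.000).
Jacobian J = [[2·y - 5, 2·x + 2·y], [-3·y^2 + y, -6·x·y + x - 4·y - 3]].
At the point, J = [[1.000, 11.000], [-24.000, -57.500]] (det J = 206.500).
Solving J·Δ = −F gives Δ = (-0.544, -1.269).
Then the next iterate is (x, y)₁ = (1.956, 1.731).

(1.956, 1.731)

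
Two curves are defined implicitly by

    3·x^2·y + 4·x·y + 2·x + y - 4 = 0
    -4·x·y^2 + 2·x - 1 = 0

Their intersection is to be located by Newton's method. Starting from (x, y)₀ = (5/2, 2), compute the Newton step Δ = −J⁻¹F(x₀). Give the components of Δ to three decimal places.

At (5/2, 2): F = (60.500, -36.000).
Jacobian J = [[6·x·y + 4·y + 2, 3·x^2 + 4·x + 1], [-4·y^2 + 2, -8·x·y]].
At the point, J = [[40.000, 29.750], [-14.000, -40.000]] (det J = -1183.500).
Solving J·Δ = −F gives Δ = (-1.140, -0.501).

(-1.140, -0.501)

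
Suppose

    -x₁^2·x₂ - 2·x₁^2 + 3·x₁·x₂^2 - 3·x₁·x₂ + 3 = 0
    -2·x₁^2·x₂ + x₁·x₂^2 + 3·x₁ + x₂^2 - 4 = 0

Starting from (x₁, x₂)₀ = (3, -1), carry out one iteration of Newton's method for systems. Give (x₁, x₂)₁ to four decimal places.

At (3, -1): F = (12.0000, 27.0000).
Jacobian J = [[-2·x₁·x₂ - 4·x₁ + 3·x₂^2 - 3·x₂, -x₁^2 + 6·x₁·x₂ - 3·x₁], [-4·x₁·x₂ + x₂^2 + 3, -2·x₁^2 + 2·x₁·x₂ + 2·x₂]].
At the point, J = [[0.0000, -36.0000], [16.0000, -26.0000]] (det J = 576.0000).
Solving J·Δ = −F gives Δ = (-1.1458, 0.3333).
Then the next iterate is (x₁, x₂)₁ = (1.8542, -0.6667).

(1.8542, -0.6667)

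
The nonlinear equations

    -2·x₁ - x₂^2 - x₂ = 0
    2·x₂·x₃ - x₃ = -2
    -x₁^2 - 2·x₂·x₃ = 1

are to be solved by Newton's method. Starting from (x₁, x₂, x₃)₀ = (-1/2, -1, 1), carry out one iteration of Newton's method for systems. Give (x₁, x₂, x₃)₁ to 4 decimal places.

(1.7500, 2.5000, 3.0000)

At (-1/2, -1, 1): F = (1.0000, -1.0000, 0.7500).
Jacobian J = [[-2, -2·x₂ - 1, 0], [0, 2·x₃, 2·x₂ - 1], [-2·x₁, -2·x₃, -2·x₂]].
At the point, J = [[-2.0000, 1.0000, 0.0000], [0.0000, 2.0000, -3.0000], [1.0000, -2.0000, 2.0000]] (det J = 1.0000).
Solving J·Δ = −F gives Δ = (2.2500, 3.5000, 2.0000).
Then the next iterate is (x₁, x₂, x₃)₁ = (1.7500, 2.5000, 3.0000).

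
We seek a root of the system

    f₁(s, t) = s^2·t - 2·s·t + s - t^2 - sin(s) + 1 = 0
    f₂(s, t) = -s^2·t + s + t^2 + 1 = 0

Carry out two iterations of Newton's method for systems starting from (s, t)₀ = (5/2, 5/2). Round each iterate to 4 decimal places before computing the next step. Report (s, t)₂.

(1.9148, 1.2886)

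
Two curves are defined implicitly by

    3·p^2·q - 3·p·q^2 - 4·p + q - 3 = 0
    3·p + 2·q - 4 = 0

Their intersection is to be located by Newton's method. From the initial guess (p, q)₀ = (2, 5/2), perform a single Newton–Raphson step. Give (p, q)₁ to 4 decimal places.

At (2, 5/2): F = (-16.0000, 7.0000).
Jacobian J = [[6·p·q - 3·q^2 - 4, 3·p^2 - 6·p·q + 1], [3, 2]].
At the point, J = [[7.2500, -17.0000], [3.0000, 2.0000]] (det J = 65.5000).
Solving J·Δ = −F gives Δ = (-1.3282, -1.5076).
Then the next iterate is (p, q)₁ = (0.6718, 0.9924).

(0.6718, 0.9924)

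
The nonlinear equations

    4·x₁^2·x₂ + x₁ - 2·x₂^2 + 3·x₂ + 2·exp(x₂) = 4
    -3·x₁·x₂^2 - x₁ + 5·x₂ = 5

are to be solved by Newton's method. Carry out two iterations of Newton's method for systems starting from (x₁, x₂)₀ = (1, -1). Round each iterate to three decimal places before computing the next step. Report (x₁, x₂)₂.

At (1, -1): F = (-11.26424, -14.000).
Jacobian J = [[8·x₁·x₂ + 1, 4·x₁^2 - 4·x₂ + 2·exp(x₂) + 3], [-3·x₂^2 - 1, -6·x₁·x₂ + 5]].
At the point, J = [[-7.000, 11.73576], [-4.000, 11.000]] (det J = -30.05696).
Solving J·Δ = −F gives Δ = (1.344, 1.761).
Then the next iterate is (x₁, x₂)₁ = (2.344, 0.761).
Round to (2.344, 0.761) and repeat: F = (20.47435, -7.61138), J = [[15.27027, 26.21418], [-2.73736, -5.70270]].
Δ = (5.401, -3.927), so (x₁, x₂)₂ = (7.745, -3.166).

(7.745, -3.166)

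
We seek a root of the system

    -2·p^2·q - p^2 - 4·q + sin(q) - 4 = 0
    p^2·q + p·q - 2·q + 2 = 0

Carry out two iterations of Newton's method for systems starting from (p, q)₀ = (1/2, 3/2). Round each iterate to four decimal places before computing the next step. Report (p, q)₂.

(16.0840, 0.4344)

At (1/2, 3/2): F = (-10.002505, 0.1250).
Jacobian J = [[-4·p·q - 2·p, -2·p^2 + cos(q) - 4], [2·p·q + q, p^2 + p - 2]].
At the point, J = [[-4.0000, -4.429263], [3.0000, -1.2500]] (det J = 18.287788).
Solving J·Δ = −F gives Δ = (-0.7140, -1.6135).
Then the next iterate is (p, q)₁ = (-0.2140, -0.1135).
Round to (-0.2140, -0.1135) and repeat: F = (-3.694657, 2.246091), J = [[0.330844, -3.098026], [-0.064922, -2.168204]].
Δ = (16.2980, 0.5479), so (p, q)₂ = (16.0840, 0.4344).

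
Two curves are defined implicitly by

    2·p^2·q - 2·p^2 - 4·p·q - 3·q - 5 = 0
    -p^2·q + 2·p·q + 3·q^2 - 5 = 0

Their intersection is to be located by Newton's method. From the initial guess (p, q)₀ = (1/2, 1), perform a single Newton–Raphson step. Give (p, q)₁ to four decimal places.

At (1/2, 1): F = (-10.0000, -1.2500).
Jacobian J = [[4·p·q - 4·p - 4·q, 2·p^2 - 4·p - 3], [-2·p·q + 2·q, -p^2 + 2·p + 6·q]].
At the point, J = [[-4.0000, -4.5000], [1.0000, 6.7500]] (det J = -22.5000).
Solving J·Δ = −F gives Δ = (-3.2500, 0.6667).
Then the next iterate is (p, q)₁ = (-2.7500, 1.6667).

(-2.7500, 1.6667)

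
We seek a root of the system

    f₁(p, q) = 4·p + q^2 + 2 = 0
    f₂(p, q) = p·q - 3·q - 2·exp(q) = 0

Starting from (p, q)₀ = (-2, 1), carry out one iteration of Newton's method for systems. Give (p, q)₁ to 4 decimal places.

At (-2, 1): F = (-5.0000, -10.436564).
Jacobian J = [[4, 2·q], [q, p - 2·exp(q) - 3]].
At the point, J = [[4.0000, 2.0000], [1.0000, -10.436564]] (det J = -43.746255).
Solving J·Δ = −F gives Δ = (1.6700, -0.8400).
Then the next iterate is (p, q)₁ = (-0.3300, 0.1600).

(-0.3300, 0.1600)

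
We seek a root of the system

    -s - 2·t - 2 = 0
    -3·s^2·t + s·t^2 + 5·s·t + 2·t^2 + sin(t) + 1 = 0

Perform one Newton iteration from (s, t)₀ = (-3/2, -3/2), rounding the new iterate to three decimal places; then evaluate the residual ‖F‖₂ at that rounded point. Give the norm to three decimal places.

At (-3/2, -3/2): F = (2.500, 22.50251).
Jacobian J = [[-1, -2], [-6·s·t + t^2 + 5·t, -3·s^2 + 2·s·t + 5·s + 4·t + cos(t)]].
At the point, J = [[-1.000, -2.000], [-18.750, -15.67926]] (det J = -21.82074).
Solving J·Δ = −F gives Δ = (0.266, 1.117).
Then the next iterate is (s, t)₁ = (-1.234, -0.383).
Re-evaluating at (-1.234, -0.383): F = (0.000, 4.85142), so ‖F‖₂ = 4.851.

4.851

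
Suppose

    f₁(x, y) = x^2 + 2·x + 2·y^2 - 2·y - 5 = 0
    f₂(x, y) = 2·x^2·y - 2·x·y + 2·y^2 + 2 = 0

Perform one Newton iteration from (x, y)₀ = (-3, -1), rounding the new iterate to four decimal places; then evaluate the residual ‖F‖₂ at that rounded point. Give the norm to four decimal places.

7259.6094

At (-3, -1): F = (2.0000, -20.0000).
Jacobian J = [[2·x + 2, 4·y - 2], [4·x·y - 2·y, 2·x^2 - 2·x + 4·y]].
At the point, J = [[-4.0000, -6.0000], [14.0000, 20.0000]] (det J = 4.0000).
Solving J·Δ = −F gives Δ = (20.0000, -13.0000).
Then the next iterate is (x, y)₁ = (17.0000, -14.0000).
Re-evaluating at (17.0000, -14.0000): F = (738.0000, -7222.0000), so ‖F‖₂ = 7259.6094.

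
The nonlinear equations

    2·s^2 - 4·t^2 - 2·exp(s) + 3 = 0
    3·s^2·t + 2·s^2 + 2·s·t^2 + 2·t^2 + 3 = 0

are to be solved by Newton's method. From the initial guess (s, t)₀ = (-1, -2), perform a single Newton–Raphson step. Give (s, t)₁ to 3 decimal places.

At (-1, -2): F = (-11.73576, -1.000).
Jacobian J = [[4·s - 2·exp(s), -8·t], [6·s·t + 4·s + 2·t^2, 3·s^2 + 4·s·t + 4·t]].
At the point, J = [[-4.73576, 16.000], [16.000, 3.000]] (det J = -270.20728).
Solving J·Δ = −F gives Δ = (-0.071, 0.712).
Then the next iterate is (s, t)₁ = (-1.071, -1.288).

(-1.071, -1.288)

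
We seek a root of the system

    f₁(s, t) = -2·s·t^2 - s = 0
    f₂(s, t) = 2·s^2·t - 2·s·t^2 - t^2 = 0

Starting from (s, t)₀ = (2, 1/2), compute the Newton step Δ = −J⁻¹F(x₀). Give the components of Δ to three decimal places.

(-0.211, -0.671)

At (2, 1/2): F = (-3.000, 2.750).
Jacobian J = [[-2·t^2 - 1, -4·s·t], [4·s·t - 2·t^2, 2·s^2 - 4·s·t - 2·t]].
At the point, J = [[-1.500, -4.000], [3.500, 3.000]] (det J = 9.500).
Solving J·Δ = −F gives Δ = (-0.211, -0.671).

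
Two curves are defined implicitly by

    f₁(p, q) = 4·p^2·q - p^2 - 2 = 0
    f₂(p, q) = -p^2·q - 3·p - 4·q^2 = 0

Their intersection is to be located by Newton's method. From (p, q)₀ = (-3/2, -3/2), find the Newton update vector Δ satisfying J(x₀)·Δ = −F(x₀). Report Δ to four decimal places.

(0.5985, 0.5758)

At (-3/2, -3/2): F = (-17.7500, -1.1250).
Jacobian J = [[8·p·q - 2·p, 4·p^2], [-2·p·q - 3, -p^2 - 8·q]].
At the point, J = [[21.0000, 9.0000], [-7.5000, 9.7500]] (det J = 272.2500).
Solving J·Δ = −F gives Δ = (0.5985, 0.5758).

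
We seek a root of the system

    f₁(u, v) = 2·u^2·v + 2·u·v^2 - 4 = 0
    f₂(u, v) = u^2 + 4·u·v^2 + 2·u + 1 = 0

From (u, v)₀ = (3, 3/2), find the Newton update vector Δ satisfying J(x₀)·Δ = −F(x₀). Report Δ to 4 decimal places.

At (3, 3/2): F = (36.5000, 43.0000).
Jacobian J = [[4·u·v + 2·v^2, 2·u^2 + 4·u·v], [2·u + 4·v^2 + 2, 8·u·v]].
At the point, J = [[22.5000, 36.0000], [17.0000, 36.0000]] (det J = 198.0000).
Solving J·Δ = −F gives Δ = (1.1818, -1.7525).

(1.1818, -1.7525)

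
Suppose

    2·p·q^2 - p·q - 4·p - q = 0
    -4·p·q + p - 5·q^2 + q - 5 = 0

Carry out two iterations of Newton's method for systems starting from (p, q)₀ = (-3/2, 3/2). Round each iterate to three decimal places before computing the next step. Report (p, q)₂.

At (-3/2, 3/2): F = (0.000, -7.250).
Jacobian J = [[2·q^2 - q - 4, 4·p·q - p - 1], [-4·q + 1, -4·p - 10·q + 1]].
At the point, J = [[-1.000, -8.500], [-5.000, -8.000]] (det J = -34.500).
Solving J·Δ = −F gives Δ = (-1.786, 0.210).
Then the next iterate is (p, q)₁ = (-3.286, 1.710).
Round to (-3.286, 1.710) and repeat: F = (-2.16413, 1.27974), J = [[0.13820, -20.19024], [-5.840, -2.956]].
Δ = (0.272, -0.105), so (p, q)₂ = (-3.014, 1.605).

(-3.014, 1.605)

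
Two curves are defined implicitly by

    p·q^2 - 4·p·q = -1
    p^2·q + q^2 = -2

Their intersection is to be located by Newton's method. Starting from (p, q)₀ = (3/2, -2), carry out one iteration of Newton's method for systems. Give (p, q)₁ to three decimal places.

(1.336, -0.581)

At (3/2, -2): F = (19.000, 1.500).
Jacobian J = [[q^2 - 4·q, 2·p·q - 4·p], [2·p·q, p^2 + 2·q]].
At the point, J = [[12.000, -12.000], [-6.000, -1.750]] (det J = -93.000).
Solving J·Δ = −F gives Δ = (-0.164, 1.419).
Then the next iterate is (p, q)₁ = (1.336, -0.581).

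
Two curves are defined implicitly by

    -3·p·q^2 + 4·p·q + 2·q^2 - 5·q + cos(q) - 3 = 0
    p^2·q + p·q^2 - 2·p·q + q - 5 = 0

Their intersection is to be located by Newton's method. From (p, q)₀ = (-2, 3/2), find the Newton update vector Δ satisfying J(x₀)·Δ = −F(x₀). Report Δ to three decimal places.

(0.817, 0.504)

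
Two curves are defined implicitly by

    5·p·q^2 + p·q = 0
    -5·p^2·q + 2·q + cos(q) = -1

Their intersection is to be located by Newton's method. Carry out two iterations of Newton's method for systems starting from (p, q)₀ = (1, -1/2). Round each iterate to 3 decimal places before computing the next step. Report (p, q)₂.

At (1, -1/2): F = (0.750, 3.37758).
Jacobian J = [[5·q^2 + q, 10·p·q + p], [-10·p·q, -5·p^2 - sin(q) + 2]].
At the point, J = [[0.750, -4.000], [5.000, -2.52057]] (det J = 18.10957).
Solving J·Δ = −F gives Δ = (-0.642, 0.067).
Then the next iterate is (p, q)₁ = (0.358, -0.433).
Round to (0.358, -0.433) and repeat: F = (0.18059, 1.31919), J = [[0.50445, -1.19214], [1.55014, 1.77878]].
Δ = (-0.690, -0.140), so (p, q)₂ = (-0.332, -0.573).

(-0.332, -0.573)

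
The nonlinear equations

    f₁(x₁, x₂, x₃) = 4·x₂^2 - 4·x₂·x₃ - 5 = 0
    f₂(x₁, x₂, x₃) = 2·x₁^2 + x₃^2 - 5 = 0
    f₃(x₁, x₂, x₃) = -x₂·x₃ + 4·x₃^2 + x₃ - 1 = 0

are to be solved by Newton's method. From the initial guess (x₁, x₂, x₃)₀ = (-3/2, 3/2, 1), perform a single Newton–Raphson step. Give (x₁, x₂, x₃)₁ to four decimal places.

At (-3/2, 3/2, 1): F = (-2.0000, 0.5000, 2.5000).
Jacobian J = [[0, 8·x₂ - 4·x₃, -4·x₂], [4·x₁, 0, 2·x₃], [0, -x₃, -x₂ + 8·x₃ + 1]].
At the point, J = [[0.0000, 8.0000, -6.0000], [-6.0000, 0.0000, 2.0000], [0.0000, -1.0000, 7.5000]] (det J = 324.0000).
Solving J·Δ = −F gives Δ = (-0.0278, 0.0000, -0.3333).
Then the next iterate is (x₁, x₂, x₃)₁ = (-1.5278, 1.5000, 0.6667).

(-1.5278, 1.5000, 0.6667)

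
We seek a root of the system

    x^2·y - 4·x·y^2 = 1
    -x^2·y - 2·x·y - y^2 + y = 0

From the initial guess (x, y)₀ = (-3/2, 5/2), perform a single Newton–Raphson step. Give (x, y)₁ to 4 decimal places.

(1.5575, 4.2750)

At (-3/2, 5/2): F = (42.1250, -1.8750).
Jacobian J = [[2·x·y - 4·y^2, x^2 - 8·x·y], [-2·x·y - 2·y, -x^2 - 2·x - 2·y + 1]].
At the point, J = [[-32.5000, 32.2500], [2.5000, -3.2500]] (det J = 25.0000).
Solving J·Δ = −F gives Δ = (3.0575, 1.7750).
Then the next iterate is (x, y)₁ = (1.5575, 4.2750).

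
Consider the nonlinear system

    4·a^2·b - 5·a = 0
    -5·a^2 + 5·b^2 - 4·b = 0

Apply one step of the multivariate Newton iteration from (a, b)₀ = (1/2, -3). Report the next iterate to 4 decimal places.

(0.2749, -1.3272)

At (1/2, -3): F = (-5.5000, 55.7500).
Jacobian J = [[8·a·b - 5, 4·a^2], [-10·a, 10·b - 4]].
At the point, J = [[-17.0000, 1.0000], [-5.0000, -34.0000]] (det J = 583.0000).
Solving J·Δ = −F gives Δ = (-0.2251, 1.6728).
Then the next iterate is (a, b)₁ = (0.2749, -1.3272).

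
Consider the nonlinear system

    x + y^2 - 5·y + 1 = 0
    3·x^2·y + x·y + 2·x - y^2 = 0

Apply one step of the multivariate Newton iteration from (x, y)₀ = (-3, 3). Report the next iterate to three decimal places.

(0.000, 8.000)

At (-3, 3): F = (-8.000, 57.000).
Jacobian J = [[1, 2·y - 5], [6·x·y + y + 2, 3·x^2 + x - 2·y]].
At the point, J = [[1.000, 1.000], [-49.000, 18.000]] (det J = 67.000).
Solving J·Δ = −F gives Δ = (3.000, 5.000).
Then the next iterate is (x, y)₁ = (0.000, 8.000).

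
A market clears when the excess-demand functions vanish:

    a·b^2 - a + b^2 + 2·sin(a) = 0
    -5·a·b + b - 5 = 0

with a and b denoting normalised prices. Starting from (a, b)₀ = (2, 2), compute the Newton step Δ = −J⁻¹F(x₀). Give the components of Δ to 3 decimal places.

(-1.688, -0.680)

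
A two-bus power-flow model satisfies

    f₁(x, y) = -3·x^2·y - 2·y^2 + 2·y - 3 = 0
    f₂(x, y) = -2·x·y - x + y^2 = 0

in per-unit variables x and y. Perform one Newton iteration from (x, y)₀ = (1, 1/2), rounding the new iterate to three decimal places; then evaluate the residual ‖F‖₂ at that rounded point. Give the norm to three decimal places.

At (1, 1/2): F = (-4.000, -1.750).
Jacobian J = [[-6·x·y, -3·x^2 - 4·y + 2], [-2·y - 1, -2·x + 2·y]].
At the point, J = [[-3.000, -3.000], [-2.000, -1.000]] (det J = -3.000).
Solving J·Δ = −F gives Δ = (-0.417, -0.917).
Then the next iterate is (x, y)₁ = (0.583, -0.417).
Re-evaluating at (0.583, -0.417): F = (-3.75658, 0.07711), so ‖F‖₂ = 3.757.

3.757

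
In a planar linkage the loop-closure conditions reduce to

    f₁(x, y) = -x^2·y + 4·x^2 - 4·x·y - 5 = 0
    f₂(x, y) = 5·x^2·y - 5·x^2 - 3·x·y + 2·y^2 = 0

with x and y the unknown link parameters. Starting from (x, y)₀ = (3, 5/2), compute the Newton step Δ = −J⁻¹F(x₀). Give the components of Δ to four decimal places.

At (3, 5/2): F = (-21.5000, 57.5000).
Jacobian J = [[-2·x·y + 8·x - 4·y, -x^2 - 4·x], [10·x·y - 10·x - 3·y, 5·x^2 - 3·x + 4·y]].
At the point, J = [[-1.0000, -21.0000], [37.5000, 46.0000]] (det J = 741.5000).
Solving J·Δ = −F gives Δ = (-0.2947, -1.0098).

(-0.2947, -1.0098)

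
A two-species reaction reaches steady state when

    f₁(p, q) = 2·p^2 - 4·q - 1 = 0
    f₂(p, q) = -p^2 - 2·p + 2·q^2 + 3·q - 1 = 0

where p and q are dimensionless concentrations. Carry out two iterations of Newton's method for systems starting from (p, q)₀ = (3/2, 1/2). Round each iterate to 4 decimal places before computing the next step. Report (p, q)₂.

(1.9679, 1.5702)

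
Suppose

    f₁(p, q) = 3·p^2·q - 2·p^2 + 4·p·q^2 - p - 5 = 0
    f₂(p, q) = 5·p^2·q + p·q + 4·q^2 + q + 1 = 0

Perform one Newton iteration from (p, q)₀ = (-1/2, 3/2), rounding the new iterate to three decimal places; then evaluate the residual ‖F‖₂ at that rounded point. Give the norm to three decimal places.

At (-1/2, 3/2): F = (-8.375, 12.625).
Jacobian J = [[6·p·q - 4·p + 4·q^2 - 1, 3·p^2 + 8·p·q], [10·p·q + q, 5·p^2 + p + 8·q + 1]].
At the point, J = [[5.500, -5.250], [-6.000, 13.750]] (det J = 44.125).
Solving J·Δ = −F gives Δ = (1.108, -0.435).
Then the next iterate is (p, q)₁ = (0.608, 1.065).
Re-evaluating at (0.608, 1.065): F = (-2.40782, 9.21788), so ‖F‖₂ = 9.527.

9.527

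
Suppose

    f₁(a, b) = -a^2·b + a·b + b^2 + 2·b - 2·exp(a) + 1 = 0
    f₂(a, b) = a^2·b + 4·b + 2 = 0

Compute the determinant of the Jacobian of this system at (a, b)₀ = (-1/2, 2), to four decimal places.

22.3445

J = [[-2·a·b + b - 2·exp(a), -a^2 + a + 2·b + 2], [2·a·b, a^2 + 4]].
At the point, J = [[2.786939, 5.2500], [-2.0000, 4.2500]].
det J = 22.3445.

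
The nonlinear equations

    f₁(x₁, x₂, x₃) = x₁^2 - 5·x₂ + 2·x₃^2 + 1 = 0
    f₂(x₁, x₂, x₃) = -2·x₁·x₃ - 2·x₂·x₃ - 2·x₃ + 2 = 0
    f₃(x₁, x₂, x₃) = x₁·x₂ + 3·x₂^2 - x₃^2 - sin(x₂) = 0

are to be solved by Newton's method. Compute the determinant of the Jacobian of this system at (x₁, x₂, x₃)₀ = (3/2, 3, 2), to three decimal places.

409.490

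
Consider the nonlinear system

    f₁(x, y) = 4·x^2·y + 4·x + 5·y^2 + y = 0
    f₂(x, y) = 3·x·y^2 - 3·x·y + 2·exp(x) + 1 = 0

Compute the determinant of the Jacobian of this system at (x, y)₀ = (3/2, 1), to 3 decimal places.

-107.268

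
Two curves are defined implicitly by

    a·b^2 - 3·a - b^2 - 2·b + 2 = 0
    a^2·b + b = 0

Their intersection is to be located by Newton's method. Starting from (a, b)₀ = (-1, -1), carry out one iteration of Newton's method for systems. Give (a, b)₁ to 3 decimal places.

At (-1, -1): F = (5.000, -2.000).
Jacobian J = [[b^2 - 3, 2·a·b - 2·b - 2], [2·a·b, a^2 + 1]].
At the point, J = [[-2.000, 2.000], [2.000, 2.000]] (det J = -8.000).
Solving J·Δ = −F gives Δ = (1.750, -0.750).
Then the next iterate is (a, b)₁ = (0.750, -1.750).

(0.750, -1.750)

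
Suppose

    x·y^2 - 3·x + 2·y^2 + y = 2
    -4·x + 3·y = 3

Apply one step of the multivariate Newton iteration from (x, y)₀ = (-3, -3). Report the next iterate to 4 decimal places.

(-2.6739, -2.5652)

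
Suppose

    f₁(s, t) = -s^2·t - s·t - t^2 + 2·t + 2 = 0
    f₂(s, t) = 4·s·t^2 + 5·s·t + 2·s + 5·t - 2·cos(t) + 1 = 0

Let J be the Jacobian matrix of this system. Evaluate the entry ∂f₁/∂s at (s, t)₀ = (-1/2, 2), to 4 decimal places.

0.0000

∂f₁/∂s = -2·s·t - t.
At (-1/2, 2) this is 0.0000.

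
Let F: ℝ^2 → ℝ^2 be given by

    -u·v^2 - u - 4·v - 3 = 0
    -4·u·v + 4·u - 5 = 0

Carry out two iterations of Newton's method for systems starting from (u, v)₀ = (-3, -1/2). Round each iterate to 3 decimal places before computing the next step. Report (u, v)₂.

At (-3, -1/2): F = (2.750, -23.000).
Jacobian J = [[-v^2 - 1, -2·u·v - 4], [-4·v + 4, -4·u]].
At the point, J = [[-1.250, -7.000], [6.000, 12.000]] (det J = 27.000).
Solving J·Δ = −F gives Δ = (4.741, -0.454).
Then the next iterate is (u, v)₁ = (1.741, -0.954).
Round to (1.741, -0.954) and repeat: F = (-2.50951, 8.60766), J = [[-1.91012, -0.67817], [7.816, -6.964]].
Δ = (-1.253, -0.171), so (u, v)₂ = (0.488, -1.125).

(0.488, -1.125)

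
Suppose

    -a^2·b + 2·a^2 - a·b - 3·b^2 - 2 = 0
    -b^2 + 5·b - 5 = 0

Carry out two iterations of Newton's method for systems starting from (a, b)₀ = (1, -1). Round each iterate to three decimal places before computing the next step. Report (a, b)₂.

(42.207, 1.211)

At (1, -1): F = (-1.000, -11.000).
Jacobian J = [[-2·a·b + 4·a - b, -a^2 - a - 6·b], [0, -2·b + 5]].
At the point, J = [[7.000, 4.000], [0.000, 7.000]] (det J = 49.000).
Solving J·Δ = −F gives Δ = (-0.755, 1.571).
Then the next iterate is (a, b)₁ = (0.245, 0.571).
Round to (0.245, 0.571) and repeat: F = (-3.03224, -2.47104), J = [[0.12921, -3.73102], [0.000, 3.858]].
Δ = (41.962, 0.640), so (a, b)₂ = (42.207, 1.211).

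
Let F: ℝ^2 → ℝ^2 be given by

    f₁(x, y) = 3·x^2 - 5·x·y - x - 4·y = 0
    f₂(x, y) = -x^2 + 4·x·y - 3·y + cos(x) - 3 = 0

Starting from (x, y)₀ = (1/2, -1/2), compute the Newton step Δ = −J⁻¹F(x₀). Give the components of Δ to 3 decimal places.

(-0.578, 0.138)

At (1/2, -1/2): F = (3.500, -1.87242).
Jacobian J = [[6·x - 5·y - 1, -5·x - 4], [-2·x + 4·y - sin(x), 4·x - 3]].
At the point, J = [[4.500, -6.500], [-3.47943, -1.000]] (det J = -27.11627).
Solving J·Δ = −F gives Δ = (-0.578, 0.138).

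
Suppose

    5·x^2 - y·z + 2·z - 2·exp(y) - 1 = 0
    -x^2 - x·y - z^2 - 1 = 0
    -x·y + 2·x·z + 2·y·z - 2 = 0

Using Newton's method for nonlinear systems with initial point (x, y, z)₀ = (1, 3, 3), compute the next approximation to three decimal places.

At (1, 3, 3): F = (-39.17107, -14.000, 19.000).
Jacobian J = [[10·x, -z - 2·exp(y), -y + 2], [-2·x - y, -x, -2·z], [-y + 2·z, -x + 2·z, 2·x + 2·y]].
At the point, J = [[10.000, -43.17107, -1.000], [-5.000, -1.000, -6.000], [3.000, 5.000, 8.000]] (det J = -707.76362).
Solving J·Δ = −F gives Δ = (-1.024, -1.114, -1.295).
Then the next iterate is (x, y, z)₁ = (-0.024, 1.886, 1.705).

(-0.024, 1.886, 1.705)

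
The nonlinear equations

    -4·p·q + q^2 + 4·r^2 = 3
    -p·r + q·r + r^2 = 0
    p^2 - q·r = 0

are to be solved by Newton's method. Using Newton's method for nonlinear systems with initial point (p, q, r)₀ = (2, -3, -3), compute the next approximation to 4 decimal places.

(1.1369, -1.8023, -1.3802)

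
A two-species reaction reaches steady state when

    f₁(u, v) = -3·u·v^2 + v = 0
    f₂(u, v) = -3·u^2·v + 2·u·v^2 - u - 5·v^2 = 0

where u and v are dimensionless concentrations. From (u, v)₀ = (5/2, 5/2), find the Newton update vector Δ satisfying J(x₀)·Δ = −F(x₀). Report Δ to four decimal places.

At (5/2, 5/2): F = (-44.3750, -49.3750).
Jacobian J = [[-3·v^2, -6·u·v + 1], [-6·u·v + 2·v^2 - 1, -3·u^2 + 4·u·v - 10·v]].
At the point, J = [[-18.7500, -36.5000], [-26.0000, -18.7500]] (det J = -597.4375).
Solving J·Δ = −F gives Δ = (-1.6239, -0.3816).

(-1.6239, -0.3816)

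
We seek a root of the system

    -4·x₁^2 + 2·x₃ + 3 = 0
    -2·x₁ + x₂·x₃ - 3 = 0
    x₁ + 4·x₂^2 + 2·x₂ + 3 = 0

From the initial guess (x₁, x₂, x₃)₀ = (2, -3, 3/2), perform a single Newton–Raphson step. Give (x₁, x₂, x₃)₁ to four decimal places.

(1.0701, -1.4514, -0.9391)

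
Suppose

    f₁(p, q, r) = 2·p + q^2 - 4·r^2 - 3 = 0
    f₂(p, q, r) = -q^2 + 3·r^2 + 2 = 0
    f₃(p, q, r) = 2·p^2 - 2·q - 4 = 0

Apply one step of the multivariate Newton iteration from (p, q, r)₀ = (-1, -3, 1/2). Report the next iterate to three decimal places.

At (-1, -3, 1/2): F = (3.000, -6.250, 4.000).
Jacobian J = [[2, 2·q, -8·r], [0, -2·q, 6·r], [4·p, -2, 0]].
At the point, J = [[2.000, -6.000, -4.000], [0.000, 6.000, 3.000], [-4.000, -2.000, 0.000]] (det J = -12.000).
Solving J·Δ = −F gives Δ = (-0.667, 3.333, -4.583).
Then the next iterate is (p, q, r)₁ = (-1.667, 0.333, -4.083).

(-1.667, 0.333, -4.083)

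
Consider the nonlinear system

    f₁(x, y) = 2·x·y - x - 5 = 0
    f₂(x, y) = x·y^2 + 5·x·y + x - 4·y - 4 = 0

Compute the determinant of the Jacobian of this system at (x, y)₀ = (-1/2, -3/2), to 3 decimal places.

15.750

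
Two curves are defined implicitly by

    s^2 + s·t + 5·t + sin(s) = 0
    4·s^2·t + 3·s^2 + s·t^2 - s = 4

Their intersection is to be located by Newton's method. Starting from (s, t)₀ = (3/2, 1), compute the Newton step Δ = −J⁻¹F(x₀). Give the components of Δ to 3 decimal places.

At (3/2, 1): F = (9.74749, 11.750).
Jacobian J = [[2·s + t + cos(s), s + 5], [8·s·t + 6·s + t^2 - 1, 4·s^2 + 2·s·t]].
At the point, J = [[4.07074, 6.500], [21.000, 12.000]] (det J = -87.65115).
Solving J·Δ = −F gives Δ = (0.463, -1.790).

(0.463, -1.790)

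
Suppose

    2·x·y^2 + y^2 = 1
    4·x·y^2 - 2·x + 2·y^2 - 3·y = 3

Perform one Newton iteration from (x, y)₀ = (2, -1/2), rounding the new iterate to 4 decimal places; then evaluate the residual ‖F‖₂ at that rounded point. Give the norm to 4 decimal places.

At (2, -1/2): F = (0.2500, -3.0000).
Jacobian J = [[2·y^2, 4·x·y + 2·y], [4·y^2 - 2, 8·x·y + 4·y - 3]].
At the point, J = [[0.5000, -5.0000], [-1.0000, -13.0000]] (det J = -11.5000).
Solving J·Δ = −F gives Δ = (-1.5870, -0.1087).
Then the next iterate is (x, y)₁ = (0.4130, -0.6087).
Re-evaluating at (0.4130, -0.6087): F = (-0.323438, -0.646777), so ‖F‖₂ = 0.7231.

0.7231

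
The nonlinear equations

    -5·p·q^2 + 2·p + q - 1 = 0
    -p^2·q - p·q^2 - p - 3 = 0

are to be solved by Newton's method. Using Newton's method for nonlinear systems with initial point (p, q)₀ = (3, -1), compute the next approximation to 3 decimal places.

(3.287, -0.617)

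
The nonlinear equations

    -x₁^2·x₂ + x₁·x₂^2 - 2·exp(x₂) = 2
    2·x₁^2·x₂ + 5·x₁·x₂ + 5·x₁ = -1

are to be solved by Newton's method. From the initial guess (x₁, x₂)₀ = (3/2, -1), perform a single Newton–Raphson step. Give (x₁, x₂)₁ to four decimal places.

(2.2264, -0.3451)

At (3/2, -1): F = (1.014241, -3.5000).
Jacobian J = [[-2·x₁·x₂ + x₂^2, -x₁^2 + 2·x₁·x₂ - 2·exp(x₂)], [4·x₁·x₂ + 5·x₂ + 5, 2·x₁^2 + 5·x₁]].
At the point, J = [[4.0000, -5.985759], [-6.0000, 12.0000]] (det J = 12.085447).
Solving J·Δ = −F gives Δ = (0.7264, 0.6549).
Then the next iterate is (x₁, x₂)₁ = (2.2264, -0.3451).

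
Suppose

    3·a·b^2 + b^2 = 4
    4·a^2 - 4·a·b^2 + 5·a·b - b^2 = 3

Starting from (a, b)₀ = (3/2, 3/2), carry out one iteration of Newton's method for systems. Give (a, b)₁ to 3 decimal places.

At (3/2, 3/2): F = (8.375, 1.500).
Jacobian J = [[3·b^2, 6·a·b + 2·b], [8·a - 4·b^2 + 5·b, -8·a·b + 5·a - 2·b]].
At the point, J = [[6.750, 16.500], [10.500, -13.500]] (det J = -264.375).
Solving J·Δ = −F gives Δ = (-0.521, -0.294).
Then the next iterate is (a, b)₁ = (0.979, 1.206).

(0.979, 1.206)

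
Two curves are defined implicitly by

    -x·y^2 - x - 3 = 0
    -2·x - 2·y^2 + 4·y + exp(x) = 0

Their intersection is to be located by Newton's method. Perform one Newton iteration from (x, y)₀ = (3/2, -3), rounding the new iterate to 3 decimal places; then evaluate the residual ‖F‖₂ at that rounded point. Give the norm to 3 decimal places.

At (3/2, -3): F = (-18.000, -28.51831).
Jacobian J = [[-y^2 - 1, -2·x·y], [exp(x) - 2, -4·y + 4]].
At the point, J = [[-10.000, 9.000], [2.48169, 16.000]] (det J = -182.33520).
Solving J·Δ = −F gives Δ = (-0.172, 1.809).
Then the next iterate is (x, y)₁ = (1.328, -1.191).
Re-evaluating at (1.328, -1.191): F = (-6.21174, -6.48347), so ‖F‖₂ = 8.979.

8.979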